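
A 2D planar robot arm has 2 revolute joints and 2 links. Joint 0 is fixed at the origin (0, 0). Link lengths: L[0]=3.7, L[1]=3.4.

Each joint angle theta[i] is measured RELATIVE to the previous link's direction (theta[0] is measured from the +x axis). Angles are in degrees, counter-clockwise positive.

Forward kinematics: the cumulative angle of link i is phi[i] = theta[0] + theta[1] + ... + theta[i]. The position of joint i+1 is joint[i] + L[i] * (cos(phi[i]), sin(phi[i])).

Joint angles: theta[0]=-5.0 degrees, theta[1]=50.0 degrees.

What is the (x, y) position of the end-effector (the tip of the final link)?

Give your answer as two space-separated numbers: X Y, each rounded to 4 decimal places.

Answer: 6.0901 2.0817

Derivation:
joint[0] = (0.0000, 0.0000)  (base)
link 0: phi[0] = -5 = -5 deg
  cos(-5 deg) = 0.9962, sin(-5 deg) = -0.0872
  joint[1] = (0.0000, 0.0000) + 3.7 * (0.9962, -0.0872) = (0.0000 + 3.6859, 0.0000 + -0.3225) = (3.6859, -0.3225)
link 1: phi[1] = -5 + 50 = 45 deg
  cos(45 deg) = 0.7071, sin(45 deg) = 0.7071
  joint[2] = (3.6859, -0.3225) + 3.4 * (0.7071, 0.7071) = (3.6859 + 2.4042, -0.3225 + 2.4042) = (6.0901, 2.0817)
End effector: (6.0901, 2.0817)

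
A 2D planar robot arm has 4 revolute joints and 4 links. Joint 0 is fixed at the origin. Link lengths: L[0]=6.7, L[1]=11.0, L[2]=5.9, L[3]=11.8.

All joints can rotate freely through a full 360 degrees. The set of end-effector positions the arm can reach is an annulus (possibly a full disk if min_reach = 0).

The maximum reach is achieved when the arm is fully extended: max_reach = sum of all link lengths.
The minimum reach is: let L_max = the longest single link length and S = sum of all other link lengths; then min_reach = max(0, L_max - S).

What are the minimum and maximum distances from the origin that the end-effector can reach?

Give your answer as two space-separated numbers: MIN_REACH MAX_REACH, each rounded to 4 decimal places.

Answer: 0.0000 35.4000

Derivation:
Link lengths: [6.7, 11.0, 5.9, 11.8]
max_reach = 6.7 + 11 + 5.9 + 11.8 = 35.4
L_max = max([6.7, 11.0, 5.9, 11.8]) = 11.8
S (sum of others) = 35.4 - 11.8 = 23.6
min_reach = max(0, 11.8 - 23.6) = max(0, -11.8) = 0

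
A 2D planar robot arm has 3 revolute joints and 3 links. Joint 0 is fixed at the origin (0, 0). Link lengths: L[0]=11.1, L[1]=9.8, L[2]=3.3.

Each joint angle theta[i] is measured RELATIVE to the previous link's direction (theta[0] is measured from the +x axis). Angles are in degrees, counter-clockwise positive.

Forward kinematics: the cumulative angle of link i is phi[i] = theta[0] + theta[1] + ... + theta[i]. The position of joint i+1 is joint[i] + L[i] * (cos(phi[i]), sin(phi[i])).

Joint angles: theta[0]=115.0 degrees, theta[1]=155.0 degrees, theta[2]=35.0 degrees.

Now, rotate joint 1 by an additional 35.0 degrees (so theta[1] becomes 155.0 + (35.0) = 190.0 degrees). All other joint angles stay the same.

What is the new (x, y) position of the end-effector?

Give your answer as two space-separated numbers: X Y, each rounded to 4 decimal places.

joint[0] = (0.0000, 0.0000)  (base)
link 0: phi[0] = 115 = 115 deg
  cos(115 deg) = -0.4226, sin(115 deg) = 0.9063
  joint[1] = (0.0000, 0.0000) + 11.1 * (-0.4226, 0.9063) = (0.0000 + -4.6911, 0.0000 + 10.0600) = (-4.6911, 10.0600)
link 1: phi[1] = 115 + 190 = 305 deg
  cos(305 deg) = 0.5736, sin(305 deg) = -0.8192
  joint[2] = (-4.6911, 10.0600) + 9.8 * (0.5736, -0.8192) = (-4.6911 + 5.6210, 10.0600 + -8.0277) = (0.9300, 2.0323)
link 2: phi[2] = 115 + 190 + 35 = 340 deg
  cos(340 deg) = 0.9397, sin(340 deg) = -0.3420
  joint[3] = (0.9300, 2.0323) + 3.3 * (0.9397, -0.3420) = (0.9300 + 3.1010, 2.0323 + -1.1287) = (4.0310, 0.9037)
End effector: (4.0310, 0.9037)

Answer: 4.0310 0.9037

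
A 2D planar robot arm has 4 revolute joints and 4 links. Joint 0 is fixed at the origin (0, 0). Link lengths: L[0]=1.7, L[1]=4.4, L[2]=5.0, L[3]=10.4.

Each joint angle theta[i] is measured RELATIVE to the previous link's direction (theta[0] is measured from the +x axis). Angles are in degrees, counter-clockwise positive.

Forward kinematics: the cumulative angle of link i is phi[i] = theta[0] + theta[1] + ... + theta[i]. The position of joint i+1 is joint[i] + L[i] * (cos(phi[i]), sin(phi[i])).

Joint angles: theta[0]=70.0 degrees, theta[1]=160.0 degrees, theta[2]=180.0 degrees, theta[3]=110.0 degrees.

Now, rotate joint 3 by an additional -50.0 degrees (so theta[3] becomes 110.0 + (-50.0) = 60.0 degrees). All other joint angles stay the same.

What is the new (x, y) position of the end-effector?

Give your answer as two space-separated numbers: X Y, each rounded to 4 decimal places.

Answer: -2.5899 11.8299

Derivation:
joint[0] = (0.0000, 0.0000)  (base)
link 0: phi[0] = 70 = 70 deg
  cos(70 deg) = 0.3420, sin(70 deg) = 0.9397
  joint[1] = (0.0000, 0.0000) + 1.7 * (0.3420, 0.9397) = (0.0000 + 0.5814, 0.0000 + 1.5975) = (0.5814, 1.5975)
link 1: phi[1] = 70 + 160 = 230 deg
  cos(230 deg) = -0.6428, sin(230 deg) = -0.7660
  joint[2] = (0.5814, 1.5975) + 4.4 * (-0.6428, -0.7660) = (0.5814 + -2.8283, 1.5975 + -3.3706) = (-2.2468, -1.7731)
link 2: phi[2] = 70 + 160 + 180 = 410 deg
  cos(410 deg) = 0.6428, sin(410 deg) = 0.7660
  joint[3] = (-2.2468, -1.7731) + 5 * (0.6428, 0.7660) = (-2.2468 + 3.2139, -1.7731 + 3.8302) = (0.9671, 2.0571)
link 3: phi[3] = 70 + 160 + 180 + 60 = 470 deg
  cos(470 deg) = -0.3420, sin(470 deg) = 0.9397
  joint[4] = (0.9671, 2.0571) + 10.4 * (-0.3420, 0.9397) = (0.9671 + -3.5570, 2.0571 + 9.7728) = (-2.5899, 11.8299)
End effector: (-2.5899, 11.8299)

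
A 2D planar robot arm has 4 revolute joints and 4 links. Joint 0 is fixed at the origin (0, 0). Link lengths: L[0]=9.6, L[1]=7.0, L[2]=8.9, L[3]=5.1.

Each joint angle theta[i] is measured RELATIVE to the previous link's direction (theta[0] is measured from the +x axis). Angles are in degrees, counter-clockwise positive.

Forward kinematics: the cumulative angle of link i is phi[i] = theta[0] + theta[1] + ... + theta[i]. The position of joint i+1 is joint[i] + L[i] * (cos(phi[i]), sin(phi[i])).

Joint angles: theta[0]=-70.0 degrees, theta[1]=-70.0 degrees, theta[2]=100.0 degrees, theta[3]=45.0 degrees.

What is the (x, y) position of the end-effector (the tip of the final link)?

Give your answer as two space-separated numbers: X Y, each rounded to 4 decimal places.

joint[0] = (0.0000, 0.0000)  (base)
link 0: phi[0] = -70 = -70 deg
  cos(-70 deg) = 0.3420, sin(-70 deg) = -0.9397
  joint[1] = (0.0000, 0.0000) + 9.6 * (0.3420, -0.9397) = (0.0000 + 3.2834, 0.0000 + -9.0210) = (3.2834, -9.0210)
link 1: phi[1] = -70 + -70 = -140 deg
  cos(-140 deg) = -0.7660, sin(-140 deg) = -0.6428
  joint[2] = (3.2834, -9.0210) + 7 * (-0.7660, -0.6428) = (3.2834 + -5.3623, -9.0210 + -4.4995) = (-2.0789, -13.5206)
link 2: phi[2] = -70 + -70 + 100 = -40 deg
  cos(-40 deg) = 0.7660, sin(-40 deg) = -0.6428
  joint[3] = (-2.0789, -13.5206) + 8.9 * (0.7660, -0.6428) = (-2.0789 + 6.8178, -13.5206 + -5.7208) = (4.7389, -19.2414)
link 3: phi[3] = -70 + -70 + 100 + 45 = 5 deg
  cos(5 deg) = 0.9962, sin(5 deg) = 0.0872
  joint[4] = (4.7389, -19.2414) + 5.1 * (0.9962, 0.0872) = (4.7389 + 5.0806, -19.2414 + 0.4445) = (9.8195, -18.7969)
End effector: (9.8195, -18.7969)

Answer: 9.8195 -18.7969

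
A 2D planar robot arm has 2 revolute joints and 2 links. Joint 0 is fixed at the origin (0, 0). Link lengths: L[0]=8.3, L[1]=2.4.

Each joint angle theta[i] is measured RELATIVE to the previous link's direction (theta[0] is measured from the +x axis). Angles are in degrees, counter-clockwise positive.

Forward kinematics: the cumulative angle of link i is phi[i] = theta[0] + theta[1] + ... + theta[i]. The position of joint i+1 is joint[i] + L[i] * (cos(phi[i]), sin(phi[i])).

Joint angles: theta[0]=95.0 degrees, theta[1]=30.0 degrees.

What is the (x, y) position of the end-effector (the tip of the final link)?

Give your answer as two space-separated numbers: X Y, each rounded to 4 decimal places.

joint[0] = (0.0000, 0.0000)  (base)
link 0: phi[0] = 95 = 95 deg
  cos(95 deg) = -0.0872, sin(95 deg) = 0.9962
  joint[1] = (0.0000, 0.0000) + 8.3 * (-0.0872, 0.9962) = (0.0000 + -0.7234, 0.0000 + 8.2684) = (-0.7234, 8.2684)
link 1: phi[1] = 95 + 30 = 125 deg
  cos(125 deg) = -0.5736, sin(125 deg) = 0.8192
  joint[2] = (-0.7234, 8.2684) + 2.4 * (-0.5736, 0.8192) = (-0.7234 + -1.3766, 8.2684 + 1.9660) = (-2.1000, 10.2344)
End effector: (-2.1000, 10.2344)

Answer: -2.1000 10.2344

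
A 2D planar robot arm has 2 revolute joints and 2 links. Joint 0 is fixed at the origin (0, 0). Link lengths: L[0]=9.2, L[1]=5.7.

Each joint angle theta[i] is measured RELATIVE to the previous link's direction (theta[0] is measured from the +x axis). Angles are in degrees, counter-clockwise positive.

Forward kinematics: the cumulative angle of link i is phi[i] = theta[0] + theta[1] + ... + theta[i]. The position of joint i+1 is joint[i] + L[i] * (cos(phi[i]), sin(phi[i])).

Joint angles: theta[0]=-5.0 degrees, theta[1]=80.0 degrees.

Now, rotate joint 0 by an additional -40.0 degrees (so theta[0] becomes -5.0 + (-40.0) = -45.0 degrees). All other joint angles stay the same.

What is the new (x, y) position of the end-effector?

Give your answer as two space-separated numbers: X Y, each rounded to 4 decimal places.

Answer: 11.1745 -3.2360

Derivation:
joint[0] = (0.0000, 0.0000)  (base)
link 0: phi[0] = -45 = -45 deg
  cos(-45 deg) = 0.7071, sin(-45 deg) = -0.7071
  joint[1] = (0.0000, 0.0000) + 9.2 * (0.7071, -0.7071) = (0.0000 + 6.5054, 0.0000 + -6.5054) = (6.5054, -6.5054)
link 1: phi[1] = -45 + 80 = 35 deg
  cos(35 deg) = 0.8192, sin(35 deg) = 0.5736
  joint[2] = (6.5054, -6.5054) + 5.7 * (0.8192, 0.5736) = (6.5054 + 4.6692, -6.5054 + 3.2694) = (11.1745, -3.2360)
End effector: (11.1745, -3.2360)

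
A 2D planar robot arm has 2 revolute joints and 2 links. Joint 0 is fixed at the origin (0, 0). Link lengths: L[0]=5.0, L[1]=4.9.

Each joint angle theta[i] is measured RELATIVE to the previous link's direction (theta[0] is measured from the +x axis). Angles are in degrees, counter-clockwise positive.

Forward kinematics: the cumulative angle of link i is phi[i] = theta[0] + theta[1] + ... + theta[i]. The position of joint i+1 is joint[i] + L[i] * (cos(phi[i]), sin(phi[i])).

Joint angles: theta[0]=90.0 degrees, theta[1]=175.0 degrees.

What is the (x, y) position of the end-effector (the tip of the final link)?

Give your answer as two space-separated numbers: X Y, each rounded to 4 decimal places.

joint[0] = (0.0000, 0.0000)  (base)
link 0: phi[0] = 90 = 90 deg
  cos(90 deg) = 0.0000, sin(90 deg) = 1.0000
  joint[1] = (0.0000, 0.0000) + 5 * (0.0000, 1.0000) = (0.0000 + 0.0000, 0.0000 + 5.0000) = (0.0000, 5.0000)
link 1: phi[1] = 90 + 175 = 265 deg
  cos(265 deg) = -0.0872, sin(265 deg) = -0.9962
  joint[2] = (0.0000, 5.0000) + 4.9 * (-0.0872, -0.9962) = (0.0000 + -0.4271, 5.0000 + -4.8814) = (-0.4271, 0.1186)
End effector: (-0.4271, 0.1186)

Answer: -0.4271 0.1186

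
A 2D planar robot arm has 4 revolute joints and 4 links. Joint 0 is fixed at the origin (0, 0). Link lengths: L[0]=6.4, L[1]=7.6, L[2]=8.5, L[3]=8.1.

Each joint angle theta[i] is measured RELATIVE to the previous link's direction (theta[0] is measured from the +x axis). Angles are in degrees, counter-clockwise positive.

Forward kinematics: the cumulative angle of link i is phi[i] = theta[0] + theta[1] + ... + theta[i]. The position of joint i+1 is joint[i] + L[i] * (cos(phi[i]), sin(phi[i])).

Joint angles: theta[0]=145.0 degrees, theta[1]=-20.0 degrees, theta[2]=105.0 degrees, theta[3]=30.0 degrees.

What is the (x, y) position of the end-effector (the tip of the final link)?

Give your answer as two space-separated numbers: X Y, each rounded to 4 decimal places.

Answer: -16.4720 -4.5919

Derivation:
joint[0] = (0.0000, 0.0000)  (base)
link 0: phi[0] = 145 = 145 deg
  cos(145 deg) = -0.8192, sin(145 deg) = 0.5736
  joint[1] = (0.0000, 0.0000) + 6.4 * (-0.8192, 0.5736) = (0.0000 + -5.2426, 0.0000 + 3.6709) = (-5.2426, 3.6709)
link 1: phi[1] = 145 + -20 = 125 deg
  cos(125 deg) = -0.5736, sin(125 deg) = 0.8192
  joint[2] = (-5.2426, 3.6709) + 7.6 * (-0.5736, 0.8192) = (-5.2426 + -4.3592, 3.6709 + 6.2256) = (-9.6018, 9.8964)
link 2: phi[2] = 145 + -20 + 105 = 230 deg
  cos(230 deg) = -0.6428, sin(230 deg) = -0.7660
  joint[3] = (-9.6018, 9.8964) + 8.5 * (-0.6428, -0.7660) = (-9.6018 + -5.4637, 9.8964 + -6.5114) = (-15.0654, 3.3851)
link 3: phi[3] = 145 + -20 + 105 + 30 = 260 deg
  cos(260 deg) = -0.1736, sin(260 deg) = -0.9848
  joint[4] = (-15.0654, 3.3851) + 8.1 * (-0.1736, -0.9848) = (-15.0654 + -1.4066, 3.3851 + -7.9769) = (-16.4720, -4.5919)
End effector: (-16.4720, -4.5919)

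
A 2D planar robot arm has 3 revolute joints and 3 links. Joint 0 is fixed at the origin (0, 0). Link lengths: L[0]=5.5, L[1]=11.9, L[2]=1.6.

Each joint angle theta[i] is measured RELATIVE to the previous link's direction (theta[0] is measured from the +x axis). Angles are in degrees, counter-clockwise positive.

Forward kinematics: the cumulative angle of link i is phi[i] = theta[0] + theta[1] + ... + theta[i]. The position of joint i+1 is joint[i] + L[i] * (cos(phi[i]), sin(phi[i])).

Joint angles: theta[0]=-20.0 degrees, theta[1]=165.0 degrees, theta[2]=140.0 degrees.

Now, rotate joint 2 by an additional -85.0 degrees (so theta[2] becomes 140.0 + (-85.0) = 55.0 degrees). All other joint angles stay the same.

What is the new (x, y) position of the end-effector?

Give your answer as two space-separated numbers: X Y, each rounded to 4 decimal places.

Answer: -6.0831 4.3972

Derivation:
joint[0] = (0.0000, 0.0000)  (base)
link 0: phi[0] = -20 = -20 deg
  cos(-20 deg) = 0.9397, sin(-20 deg) = -0.3420
  joint[1] = (0.0000, 0.0000) + 5.5 * (0.9397, -0.3420) = (0.0000 + 5.1683, 0.0000 + -1.8811) = (5.1683, -1.8811)
link 1: phi[1] = -20 + 165 = 145 deg
  cos(145 deg) = -0.8192, sin(145 deg) = 0.5736
  joint[2] = (5.1683, -1.8811) + 11.9 * (-0.8192, 0.5736) = (5.1683 + -9.7479, -1.8811 + 6.8256) = (-4.5796, 4.9444)
link 2: phi[2] = -20 + 165 + 55 = 200 deg
  cos(200 deg) = -0.9397, sin(200 deg) = -0.3420
  joint[3] = (-4.5796, 4.9444) + 1.6 * (-0.9397, -0.3420) = (-4.5796 + -1.5035, 4.9444 + -0.5472) = (-6.0831, 4.3972)
End effector: (-6.0831, 4.3972)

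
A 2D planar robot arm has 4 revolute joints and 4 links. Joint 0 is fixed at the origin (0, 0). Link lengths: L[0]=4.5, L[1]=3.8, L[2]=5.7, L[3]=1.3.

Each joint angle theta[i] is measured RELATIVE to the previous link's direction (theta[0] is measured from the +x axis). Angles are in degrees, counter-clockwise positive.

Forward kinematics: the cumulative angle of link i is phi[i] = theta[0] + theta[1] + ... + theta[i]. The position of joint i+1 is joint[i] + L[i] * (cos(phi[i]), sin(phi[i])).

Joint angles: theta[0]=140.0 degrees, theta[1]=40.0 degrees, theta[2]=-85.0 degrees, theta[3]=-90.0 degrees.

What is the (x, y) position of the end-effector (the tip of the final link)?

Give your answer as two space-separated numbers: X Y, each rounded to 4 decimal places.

Answer: -6.4489 8.6842

Derivation:
joint[0] = (0.0000, 0.0000)  (base)
link 0: phi[0] = 140 = 140 deg
  cos(140 deg) = -0.7660, sin(140 deg) = 0.6428
  joint[1] = (0.0000, 0.0000) + 4.5 * (-0.7660, 0.6428) = (0.0000 + -3.4472, 0.0000 + 2.8925) = (-3.4472, 2.8925)
link 1: phi[1] = 140 + 40 = 180 deg
  cos(180 deg) = -1.0000, sin(180 deg) = 0.0000
  joint[2] = (-3.4472, 2.8925) + 3.8 * (-1.0000, 0.0000) = (-3.4472 + -3.8000, 2.8925 + 0.0000) = (-7.2472, 2.8925)
link 2: phi[2] = 140 + 40 + -85 = 95 deg
  cos(95 deg) = -0.0872, sin(95 deg) = 0.9962
  joint[3] = (-7.2472, 2.8925) + 5.7 * (-0.0872, 0.9962) = (-7.2472 + -0.4968, 2.8925 + 5.6783) = (-7.7440, 8.5709)
link 3: phi[3] = 140 + 40 + -85 + -90 = 5 deg
  cos(5 deg) = 0.9962, sin(5 deg) = 0.0872
  joint[4] = (-7.7440, 8.5709) + 1.3 * (0.9962, 0.0872) = (-7.7440 + 1.2951, 8.5709 + 0.1133) = (-6.4489, 8.6842)
End effector: (-6.4489, 8.6842)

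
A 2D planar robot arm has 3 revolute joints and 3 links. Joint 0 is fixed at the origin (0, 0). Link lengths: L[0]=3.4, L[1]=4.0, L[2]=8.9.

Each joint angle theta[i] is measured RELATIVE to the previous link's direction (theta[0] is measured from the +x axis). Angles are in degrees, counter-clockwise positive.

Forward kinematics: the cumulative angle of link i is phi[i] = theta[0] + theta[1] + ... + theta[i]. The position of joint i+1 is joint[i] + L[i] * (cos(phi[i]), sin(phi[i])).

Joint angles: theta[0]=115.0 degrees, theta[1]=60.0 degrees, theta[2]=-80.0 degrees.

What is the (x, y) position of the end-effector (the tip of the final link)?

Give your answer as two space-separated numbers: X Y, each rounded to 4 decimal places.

joint[0] = (0.0000, 0.0000)  (base)
link 0: phi[0] = 115 = 115 deg
  cos(115 deg) = -0.4226, sin(115 deg) = 0.9063
  joint[1] = (0.0000, 0.0000) + 3.4 * (-0.4226, 0.9063) = (0.0000 + -1.4369, 0.0000 + 3.0814) = (-1.4369, 3.0814)
link 1: phi[1] = 115 + 60 = 175 deg
  cos(175 deg) = -0.9962, sin(175 deg) = 0.0872
  joint[2] = (-1.4369, 3.0814) + 4 * (-0.9962, 0.0872) = (-1.4369 + -3.9848, 3.0814 + 0.3486) = (-5.4217, 3.4301)
link 2: phi[2] = 115 + 60 + -80 = 95 deg
  cos(95 deg) = -0.0872, sin(95 deg) = 0.9962
  joint[3] = (-5.4217, 3.4301) + 8.9 * (-0.0872, 0.9962) = (-5.4217 + -0.7757, 3.4301 + 8.8661) = (-6.1974, 12.2962)
End effector: (-6.1974, 12.2962)

Answer: -6.1974 12.2962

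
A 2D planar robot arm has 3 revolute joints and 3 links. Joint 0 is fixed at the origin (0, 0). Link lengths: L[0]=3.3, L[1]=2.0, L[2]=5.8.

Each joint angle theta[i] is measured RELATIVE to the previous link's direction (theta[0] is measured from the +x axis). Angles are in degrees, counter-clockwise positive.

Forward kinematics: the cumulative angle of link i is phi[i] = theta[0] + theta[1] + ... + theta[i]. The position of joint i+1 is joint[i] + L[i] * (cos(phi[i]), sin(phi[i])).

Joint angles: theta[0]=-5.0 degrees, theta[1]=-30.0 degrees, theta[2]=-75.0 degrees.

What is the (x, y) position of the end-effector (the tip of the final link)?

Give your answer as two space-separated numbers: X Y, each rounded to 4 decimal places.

joint[0] = (0.0000, 0.0000)  (base)
link 0: phi[0] = -5 = -5 deg
  cos(-5 deg) = 0.9962, sin(-5 deg) = -0.0872
  joint[1] = (0.0000, 0.0000) + 3.3 * (0.9962, -0.0872) = (0.0000 + 3.2874, 0.0000 + -0.2876) = (3.2874, -0.2876)
link 1: phi[1] = -5 + -30 = -35 deg
  cos(-35 deg) = 0.8192, sin(-35 deg) = -0.5736
  joint[2] = (3.2874, -0.2876) + 2 * (0.8192, -0.5736) = (3.2874 + 1.6383, -0.2876 + -1.1472) = (4.9257, -1.4348)
link 2: phi[2] = -5 + -30 + -75 = -110 deg
  cos(-110 deg) = -0.3420, sin(-110 deg) = -0.9397
  joint[3] = (4.9257, -1.4348) + 5.8 * (-0.3420, -0.9397) = (4.9257 + -1.9837, -1.4348 + -5.4502) = (2.9420, -6.8850)
End effector: (2.9420, -6.8850)

Answer: 2.9420 -6.8850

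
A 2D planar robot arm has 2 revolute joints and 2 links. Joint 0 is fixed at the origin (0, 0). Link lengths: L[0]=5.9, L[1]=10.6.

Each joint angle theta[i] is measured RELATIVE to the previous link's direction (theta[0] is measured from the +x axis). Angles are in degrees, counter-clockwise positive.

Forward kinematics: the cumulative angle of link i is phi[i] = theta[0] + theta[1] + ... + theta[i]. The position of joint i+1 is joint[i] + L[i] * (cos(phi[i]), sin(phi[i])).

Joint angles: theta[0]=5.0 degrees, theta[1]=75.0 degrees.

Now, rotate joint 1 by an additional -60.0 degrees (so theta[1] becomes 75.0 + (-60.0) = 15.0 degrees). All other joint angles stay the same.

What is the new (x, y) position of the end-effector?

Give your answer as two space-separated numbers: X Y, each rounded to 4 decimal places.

Answer: 15.8383 4.1396

Derivation:
joint[0] = (0.0000, 0.0000)  (base)
link 0: phi[0] = 5 = 5 deg
  cos(5 deg) = 0.9962, sin(5 deg) = 0.0872
  joint[1] = (0.0000, 0.0000) + 5.9 * (0.9962, 0.0872) = (0.0000 + 5.8775, 0.0000 + 0.5142) = (5.8775, 0.5142)
link 1: phi[1] = 5 + 15 = 20 deg
  cos(20 deg) = 0.9397, sin(20 deg) = 0.3420
  joint[2] = (5.8775, 0.5142) + 10.6 * (0.9397, 0.3420) = (5.8775 + 9.9607, 0.5142 + 3.6254) = (15.8383, 4.1396)
End effector: (15.8383, 4.1396)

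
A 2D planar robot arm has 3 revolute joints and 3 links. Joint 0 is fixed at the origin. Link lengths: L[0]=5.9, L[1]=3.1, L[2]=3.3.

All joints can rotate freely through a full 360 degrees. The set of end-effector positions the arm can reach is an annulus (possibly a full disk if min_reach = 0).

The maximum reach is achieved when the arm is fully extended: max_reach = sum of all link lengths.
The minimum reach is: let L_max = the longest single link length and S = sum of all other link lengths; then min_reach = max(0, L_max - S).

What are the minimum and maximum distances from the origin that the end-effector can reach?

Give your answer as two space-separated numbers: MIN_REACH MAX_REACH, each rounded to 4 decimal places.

Link lengths: [5.9, 3.1, 3.3]
max_reach = 5.9 + 3.1 + 3.3 = 12.3
L_max = max([5.9, 3.1, 3.3]) = 5.9
S (sum of others) = 12.3 - 5.9 = 6.4
min_reach = max(0, 5.9 - 6.4) = max(0, -0.5) = 0

Answer: 0.0000 12.3000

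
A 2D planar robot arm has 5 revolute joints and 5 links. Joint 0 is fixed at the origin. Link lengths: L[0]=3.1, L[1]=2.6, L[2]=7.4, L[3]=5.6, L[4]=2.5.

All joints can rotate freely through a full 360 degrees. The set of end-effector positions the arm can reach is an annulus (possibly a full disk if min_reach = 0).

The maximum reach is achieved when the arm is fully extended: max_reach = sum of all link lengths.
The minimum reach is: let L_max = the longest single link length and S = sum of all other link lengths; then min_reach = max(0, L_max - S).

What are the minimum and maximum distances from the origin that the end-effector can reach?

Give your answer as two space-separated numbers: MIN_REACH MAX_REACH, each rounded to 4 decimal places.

Answer: 0.0000 21.2000

Derivation:
Link lengths: [3.1, 2.6, 7.4, 5.6, 2.5]
max_reach = 3.1 + 2.6 + 7.4 + 5.6 + 2.5 = 21.2
L_max = max([3.1, 2.6, 7.4, 5.6, 2.5]) = 7.4
S (sum of others) = 21.2 - 7.4 = 13.8
min_reach = max(0, 7.4 - 13.8) = max(0, -6.4) = 0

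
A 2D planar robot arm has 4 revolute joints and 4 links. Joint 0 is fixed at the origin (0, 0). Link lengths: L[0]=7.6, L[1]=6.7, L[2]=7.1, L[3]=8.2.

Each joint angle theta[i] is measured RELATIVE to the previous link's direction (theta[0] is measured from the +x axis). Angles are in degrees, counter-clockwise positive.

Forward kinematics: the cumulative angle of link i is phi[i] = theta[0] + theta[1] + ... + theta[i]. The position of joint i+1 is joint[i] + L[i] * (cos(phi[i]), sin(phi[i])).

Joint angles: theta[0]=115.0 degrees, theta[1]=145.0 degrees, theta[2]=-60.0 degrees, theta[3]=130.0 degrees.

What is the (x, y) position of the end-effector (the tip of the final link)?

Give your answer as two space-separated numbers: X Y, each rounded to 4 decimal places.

Answer: -3.9458 -6.2386

Derivation:
joint[0] = (0.0000, 0.0000)  (base)
link 0: phi[0] = 115 = 115 deg
  cos(115 deg) = -0.4226, sin(115 deg) = 0.9063
  joint[1] = (0.0000, 0.0000) + 7.6 * (-0.4226, 0.9063) = (0.0000 + -3.2119, 0.0000 + 6.8879) = (-3.2119, 6.8879)
link 1: phi[1] = 115 + 145 = 260 deg
  cos(260 deg) = -0.1736, sin(260 deg) = -0.9848
  joint[2] = (-3.2119, 6.8879) + 6.7 * (-0.1736, -0.9848) = (-3.2119 + -1.1634, 6.8879 + -6.5982) = (-4.3753, 0.2897)
link 2: phi[2] = 115 + 145 + -60 = 200 deg
  cos(200 deg) = -0.9397, sin(200 deg) = -0.3420
  joint[3] = (-4.3753, 0.2897) + 7.1 * (-0.9397, -0.3420) = (-4.3753 + -6.6718, 0.2897 + -2.4283) = (-11.0472, -2.1386)
link 3: phi[3] = 115 + 145 + -60 + 130 = 330 deg
  cos(330 deg) = 0.8660, sin(330 deg) = -0.5000
  joint[4] = (-11.0472, -2.1386) + 8.2 * (0.8660, -0.5000) = (-11.0472 + 7.1014, -2.1386 + -4.1000) = (-3.9458, -6.2386)
End effector: (-3.9458, -6.2386)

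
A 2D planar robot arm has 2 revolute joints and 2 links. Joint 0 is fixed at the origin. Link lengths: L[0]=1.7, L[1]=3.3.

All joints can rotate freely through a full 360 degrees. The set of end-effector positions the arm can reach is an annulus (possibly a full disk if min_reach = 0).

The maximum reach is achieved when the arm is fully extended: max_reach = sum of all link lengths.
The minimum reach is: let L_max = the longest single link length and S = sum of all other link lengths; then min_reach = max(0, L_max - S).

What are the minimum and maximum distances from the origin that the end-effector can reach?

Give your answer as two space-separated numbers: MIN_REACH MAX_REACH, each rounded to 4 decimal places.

Link lengths: [1.7, 3.3]
max_reach = 1.7 + 3.3 = 5
L_max = max([1.7, 3.3]) = 3.3
S (sum of others) = 5 - 3.3 = 1.7
min_reach = max(0, 3.3 - 1.7) = max(0, 1.6) = 1.6

Answer: 1.6000 5.0000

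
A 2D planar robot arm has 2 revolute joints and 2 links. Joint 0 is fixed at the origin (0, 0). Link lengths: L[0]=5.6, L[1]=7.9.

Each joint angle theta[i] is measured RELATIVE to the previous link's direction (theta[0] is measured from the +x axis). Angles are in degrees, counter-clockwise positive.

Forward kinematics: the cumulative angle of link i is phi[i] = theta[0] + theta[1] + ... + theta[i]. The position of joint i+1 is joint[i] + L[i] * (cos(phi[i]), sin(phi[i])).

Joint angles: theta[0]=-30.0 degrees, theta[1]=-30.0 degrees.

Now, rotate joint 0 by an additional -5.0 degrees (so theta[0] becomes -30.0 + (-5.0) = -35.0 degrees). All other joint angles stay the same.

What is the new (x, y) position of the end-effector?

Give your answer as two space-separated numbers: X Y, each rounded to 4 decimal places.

Answer: 7.9259 -10.3719

Derivation:
joint[0] = (0.0000, 0.0000)  (base)
link 0: phi[0] = -35 = -35 deg
  cos(-35 deg) = 0.8192, sin(-35 deg) = -0.5736
  joint[1] = (0.0000, 0.0000) + 5.6 * (0.8192, -0.5736) = (0.0000 + 4.5873, 0.0000 + -3.2120) = (4.5873, -3.2120)
link 1: phi[1] = -35 + -30 = -65 deg
  cos(-65 deg) = 0.4226, sin(-65 deg) = -0.9063
  joint[2] = (4.5873, -3.2120) + 7.9 * (0.4226, -0.9063) = (4.5873 + 3.3387, -3.2120 + -7.1598) = (7.9259, -10.3719)
End effector: (7.9259, -10.3719)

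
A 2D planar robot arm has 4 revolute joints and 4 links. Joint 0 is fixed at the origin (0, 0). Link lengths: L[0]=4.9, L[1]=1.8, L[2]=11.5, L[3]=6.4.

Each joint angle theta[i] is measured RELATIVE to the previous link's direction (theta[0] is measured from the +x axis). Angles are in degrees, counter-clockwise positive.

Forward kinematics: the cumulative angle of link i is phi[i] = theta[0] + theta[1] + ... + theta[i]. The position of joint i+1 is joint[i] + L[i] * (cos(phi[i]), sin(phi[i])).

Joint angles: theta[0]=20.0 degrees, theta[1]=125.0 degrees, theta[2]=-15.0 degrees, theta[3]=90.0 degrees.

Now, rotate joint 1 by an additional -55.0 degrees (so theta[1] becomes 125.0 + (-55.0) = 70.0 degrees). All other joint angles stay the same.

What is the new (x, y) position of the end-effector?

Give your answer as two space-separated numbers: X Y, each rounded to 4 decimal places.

joint[0] = (0.0000, 0.0000)  (base)
link 0: phi[0] = 20 = 20 deg
  cos(20 deg) = 0.9397, sin(20 deg) = 0.3420
  joint[1] = (0.0000, 0.0000) + 4.9 * (0.9397, 0.3420) = (0.0000 + 4.6045, 0.0000 + 1.6759) = (4.6045, 1.6759)
link 1: phi[1] = 20 + 70 = 90 deg
  cos(90 deg) = 0.0000, sin(90 deg) = 1.0000
  joint[2] = (4.6045, 1.6759) + 1.8 * (0.0000, 1.0000) = (4.6045 + 0.0000, 1.6759 + 1.8000) = (4.6045, 3.4759)
link 2: phi[2] = 20 + 70 + -15 = 75 deg
  cos(75 deg) = 0.2588, sin(75 deg) = 0.9659
  joint[3] = (4.6045, 3.4759) + 11.5 * (0.2588, 0.9659) = (4.6045 + 2.9764, 3.4759 + 11.1081) = (7.5809, 14.5840)
link 3: phi[3] = 20 + 70 + -15 + 90 = 165 deg
  cos(165 deg) = -0.9659, sin(165 deg) = 0.2588
  joint[4] = (7.5809, 14.5840) + 6.4 * (-0.9659, 0.2588) = (7.5809 + -6.1819, 14.5840 + 1.6564) = (1.3990, 16.2405)
End effector: (1.3990, 16.2405)

Answer: 1.3990 16.2405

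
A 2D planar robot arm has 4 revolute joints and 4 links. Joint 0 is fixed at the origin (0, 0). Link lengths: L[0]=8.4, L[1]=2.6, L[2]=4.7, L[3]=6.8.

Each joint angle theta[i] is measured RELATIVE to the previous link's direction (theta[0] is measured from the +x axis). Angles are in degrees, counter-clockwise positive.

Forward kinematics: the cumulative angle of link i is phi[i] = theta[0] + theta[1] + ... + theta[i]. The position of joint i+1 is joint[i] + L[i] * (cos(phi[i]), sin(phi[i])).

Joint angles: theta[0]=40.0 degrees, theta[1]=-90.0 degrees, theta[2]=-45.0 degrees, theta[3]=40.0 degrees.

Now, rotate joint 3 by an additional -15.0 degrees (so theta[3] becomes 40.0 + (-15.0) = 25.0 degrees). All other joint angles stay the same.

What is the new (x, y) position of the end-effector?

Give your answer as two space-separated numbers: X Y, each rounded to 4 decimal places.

joint[0] = (0.0000, 0.0000)  (base)
link 0: phi[0] = 40 = 40 deg
  cos(40 deg) = 0.7660, sin(40 deg) = 0.6428
  joint[1] = (0.0000, 0.0000) + 8.4 * (0.7660, 0.6428) = (0.0000 + 6.4348, 0.0000 + 5.3994) = (6.4348, 5.3994)
link 1: phi[1] = 40 + -90 = -50 deg
  cos(-50 deg) = 0.6428, sin(-50 deg) = -0.7660
  joint[2] = (6.4348, 5.3994) + 2.6 * (0.6428, -0.7660) = (6.4348 + 1.6712, 5.3994 + -1.9917) = (8.1060, 3.4077)
link 2: phi[2] = 40 + -90 + -45 = -95 deg
  cos(-95 deg) = -0.0872, sin(-95 deg) = -0.9962
  joint[3] = (8.1060, 3.4077) + 4.7 * (-0.0872, -0.9962) = (8.1060 + -0.4096, 3.4077 + -4.6821) = (7.6964, -1.2744)
link 3: phi[3] = 40 + -90 + -45 + 25 = -70 deg
  cos(-70 deg) = 0.3420, sin(-70 deg) = -0.9397
  joint[4] = (7.6964, -1.2744) + 6.8 * (0.3420, -0.9397) = (7.6964 + 2.3257, -1.2744 + -6.3899) = (10.0221, -7.6643)
End effector: (10.0221, -7.6643)

Answer: 10.0221 -7.6643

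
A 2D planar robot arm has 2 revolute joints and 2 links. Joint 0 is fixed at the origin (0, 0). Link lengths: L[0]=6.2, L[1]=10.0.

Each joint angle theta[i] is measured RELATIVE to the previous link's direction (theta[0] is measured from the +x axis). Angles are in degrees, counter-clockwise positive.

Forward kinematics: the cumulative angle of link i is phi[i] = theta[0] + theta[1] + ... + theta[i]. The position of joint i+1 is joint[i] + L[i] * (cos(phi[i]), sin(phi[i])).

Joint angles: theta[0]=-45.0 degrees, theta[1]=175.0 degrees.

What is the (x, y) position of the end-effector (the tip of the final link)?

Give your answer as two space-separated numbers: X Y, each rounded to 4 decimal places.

joint[0] = (0.0000, 0.0000)  (base)
link 0: phi[0] = -45 = -45 deg
  cos(-45 deg) = 0.7071, sin(-45 deg) = -0.7071
  joint[1] = (0.0000, 0.0000) + 6.2 * (0.7071, -0.7071) = (0.0000 + 4.3841, 0.0000 + -4.3841) = (4.3841, -4.3841)
link 1: phi[1] = -45 + 175 = 130 deg
  cos(130 deg) = -0.6428, sin(130 deg) = 0.7660
  joint[2] = (4.3841, -4.3841) + 10 * (-0.6428, 0.7660) = (4.3841 + -6.4279, -4.3841 + 7.6604) = (-2.0438, 3.2764)
End effector: (-2.0438, 3.2764)

Answer: -2.0438 3.2764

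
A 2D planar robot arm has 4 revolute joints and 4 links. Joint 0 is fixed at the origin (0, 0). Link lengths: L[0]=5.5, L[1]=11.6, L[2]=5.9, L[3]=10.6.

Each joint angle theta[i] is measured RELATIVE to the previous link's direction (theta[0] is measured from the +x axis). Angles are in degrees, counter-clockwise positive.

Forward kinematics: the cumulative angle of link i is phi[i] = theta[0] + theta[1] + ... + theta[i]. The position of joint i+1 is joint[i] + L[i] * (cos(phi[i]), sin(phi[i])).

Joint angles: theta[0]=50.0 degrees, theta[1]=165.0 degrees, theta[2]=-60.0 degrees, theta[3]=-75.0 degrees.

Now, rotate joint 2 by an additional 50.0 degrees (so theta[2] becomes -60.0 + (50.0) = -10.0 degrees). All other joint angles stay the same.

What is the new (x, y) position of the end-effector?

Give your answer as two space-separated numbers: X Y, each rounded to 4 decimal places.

joint[0] = (0.0000, 0.0000)  (base)
link 0: phi[0] = 50 = 50 deg
  cos(50 deg) = 0.6428, sin(50 deg) = 0.7660
  joint[1] = (0.0000, 0.0000) + 5.5 * (0.6428, 0.7660) = (0.0000 + 3.5353, 0.0000 + 4.2132) = (3.5353, 4.2132)
link 1: phi[1] = 50 + 165 = 215 deg
  cos(215 deg) = -0.8192, sin(215 deg) = -0.5736
  joint[2] = (3.5353, 4.2132) + 11.6 * (-0.8192, -0.5736) = (3.5353 + -9.5022, 4.2132 + -6.6535) = (-5.9668, -2.4402)
link 2: phi[2] = 50 + 165 + -10 = 205 deg
  cos(205 deg) = -0.9063, sin(205 deg) = -0.4226
  joint[3] = (-5.9668, -2.4402) + 5.9 * (-0.9063, -0.4226) = (-5.9668 + -5.3472, -2.4402 + -2.4934) = (-11.3140, -4.9337)
link 3: phi[3] = 50 + 165 + -10 + -75 = 130 deg
  cos(130 deg) = -0.6428, sin(130 deg) = 0.7660
  joint[4] = (-11.3140, -4.9337) + 10.6 * (-0.6428, 0.7660) = (-11.3140 + -6.8135, -4.9337 + 8.1201) = (-18.1276, 3.1864)
End effector: (-18.1276, 3.1864)

Answer: -18.1276 3.1864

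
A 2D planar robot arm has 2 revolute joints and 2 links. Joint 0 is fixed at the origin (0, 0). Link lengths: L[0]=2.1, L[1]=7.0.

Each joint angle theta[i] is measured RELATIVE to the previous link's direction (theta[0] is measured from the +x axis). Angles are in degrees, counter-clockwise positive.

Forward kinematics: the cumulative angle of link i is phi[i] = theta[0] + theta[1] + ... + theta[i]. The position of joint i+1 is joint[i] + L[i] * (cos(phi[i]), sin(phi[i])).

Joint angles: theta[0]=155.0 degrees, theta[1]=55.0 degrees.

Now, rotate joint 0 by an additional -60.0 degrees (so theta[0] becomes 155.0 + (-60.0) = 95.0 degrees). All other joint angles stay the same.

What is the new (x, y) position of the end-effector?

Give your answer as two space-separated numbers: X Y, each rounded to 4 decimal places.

joint[0] = (0.0000, 0.0000)  (base)
link 0: phi[0] = 95 = 95 deg
  cos(95 deg) = -0.0872, sin(95 deg) = 0.9962
  joint[1] = (0.0000, 0.0000) + 2.1 * (-0.0872, 0.9962) = (0.0000 + -0.1830, 0.0000 + 2.0920) = (-0.1830, 2.0920)
link 1: phi[1] = 95 + 55 = 150 deg
  cos(150 deg) = -0.8660, sin(150 deg) = 0.5000
  joint[2] = (-0.1830, 2.0920) + 7 * (-0.8660, 0.5000) = (-0.1830 + -6.0622, 2.0920 + 3.5000) = (-6.2452, 5.5920)
End effector: (-6.2452, 5.5920)

Answer: -6.2452 5.5920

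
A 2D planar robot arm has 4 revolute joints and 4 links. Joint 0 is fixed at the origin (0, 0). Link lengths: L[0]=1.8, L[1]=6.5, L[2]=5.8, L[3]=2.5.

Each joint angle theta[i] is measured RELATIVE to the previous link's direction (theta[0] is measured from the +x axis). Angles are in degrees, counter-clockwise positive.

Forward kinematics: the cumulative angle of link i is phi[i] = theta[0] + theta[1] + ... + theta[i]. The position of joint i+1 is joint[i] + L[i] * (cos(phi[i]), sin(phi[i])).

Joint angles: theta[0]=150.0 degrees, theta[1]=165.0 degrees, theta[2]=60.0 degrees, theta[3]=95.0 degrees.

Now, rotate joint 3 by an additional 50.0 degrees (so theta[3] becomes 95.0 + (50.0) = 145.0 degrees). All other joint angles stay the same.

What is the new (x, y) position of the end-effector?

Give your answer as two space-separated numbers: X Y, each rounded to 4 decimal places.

joint[0] = (0.0000, 0.0000)  (base)
link 0: phi[0] = 150 = 150 deg
  cos(150 deg) = -0.8660, sin(150 deg) = 0.5000
  joint[1] = (0.0000, 0.0000) + 1.8 * (-0.8660, 0.5000) = (0.0000 + -1.5588, 0.0000 + 0.9000) = (-1.5588, 0.9000)
link 1: phi[1] = 150 + 165 = 315 deg
  cos(315 deg) = 0.7071, sin(315 deg) = -0.7071
  joint[2] = (-1.5588, 0.9000) + 6.5 * (0.7071, -0.7071) = (-1.5588 + 4.5962, 0.9000 + -4.5962) = (3.0373, -3.6962)
link 2: phi[2] = 150 + 165 + 60 = 375 deg
  cos(375 deg) = 0.9659, sin(375 deg) = 0.2588
  joint[3] = (3.0373, -3.6962) + 5.8 * (0.9659, 0.2588) = (3.0373 + 5.6024, -3.6962 + 1.5012) = (8.6397, -2.1950)
link 3: phi[3] = 150 + 165 + 60 + 145 = 520 deg
  cos(520 deg) = -0.9397, sin(520 deg) = 0.3420
  joint[4] = (8.6397, -2.1950) + 2.5 * (-0.9397, 0.3420) = (8.6397 + -2.3492, -2.1950 + 0.8551) = (6.2905, -1.3400)
End effector: (6.2905, -1.3400)

Answer: 6.2905 -1.3400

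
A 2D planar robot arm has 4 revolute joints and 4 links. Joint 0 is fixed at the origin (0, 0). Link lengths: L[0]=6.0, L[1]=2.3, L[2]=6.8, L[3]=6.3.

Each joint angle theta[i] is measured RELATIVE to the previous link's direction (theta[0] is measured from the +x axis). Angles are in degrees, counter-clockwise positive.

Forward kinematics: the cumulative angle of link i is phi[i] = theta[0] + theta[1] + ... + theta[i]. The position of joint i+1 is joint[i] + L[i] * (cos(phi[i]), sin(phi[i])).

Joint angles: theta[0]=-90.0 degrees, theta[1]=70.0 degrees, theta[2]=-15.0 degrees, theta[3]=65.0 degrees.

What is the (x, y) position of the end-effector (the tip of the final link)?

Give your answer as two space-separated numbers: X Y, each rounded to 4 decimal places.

Answer: 13.1875 -7.5370

Derivation:
joint[0] = (0.0000, 0.0000)  (base)
link 0: phi[0] = -90 = -90 deg
  cos(-90 deg) = 0.0000, sin(-90 deg) = -1.0000
  joint[1] = (0.0000, 0.0000) + 6 * (0.0000, -1.0000) = (0.0000 + 0.0000, 0.0000 + -6.0000) = (0.0000, -6.0000)
link 1: phi[1] = -90 + 70 = -20 deg
  cos(-20 deg) = 0.9397, sin(-20 deg) = -0.3420
  joint[2] = (0.0000, -6.0000) + 2.3 * (0.9397, -0.3420) = (0.0000 + 2.1613, -6.0000 + -0.7866) = (2.1613, -6.7866)
link 2: phi[2] = -90 + 70 + -15 = -35 deg
  cos(-35 deg) = 0.8192, sin(-35 deg) = -0.5736
  joint[3] = (2.1613, -6.7866) + 6.8 * (0.8192, -0.5736) = (2.1613 + 5.5702, -6.7866 + -3.9003) = (7.7315, -10.6870)
link 3: phi[3] = -90 + 70 + -15 + 65 = 30 deg
  cos(30 deg) = 0.8660, sin(30 deg) = 0.5000
  joint[4] = (7.7315, -10.6870) + 6.3 * (0.8660, 0.5000) = (7.7315 + 5.4560, -10.6870 + 3.1500) = (13.1875, -7.5370)
End effector: (13.1875, -7.5370)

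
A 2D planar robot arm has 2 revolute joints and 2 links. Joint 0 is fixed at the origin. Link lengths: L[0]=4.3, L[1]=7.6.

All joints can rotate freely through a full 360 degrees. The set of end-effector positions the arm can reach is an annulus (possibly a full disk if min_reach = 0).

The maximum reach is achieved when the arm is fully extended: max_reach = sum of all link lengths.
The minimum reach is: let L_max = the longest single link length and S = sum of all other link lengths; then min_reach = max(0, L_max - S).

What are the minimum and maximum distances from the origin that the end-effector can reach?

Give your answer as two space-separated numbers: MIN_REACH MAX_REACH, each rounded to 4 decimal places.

Link lengths: [4.3, 7.6]
max_reach = 4.3 + 7.6 = 11.9
L_max = max([4.3, 7.6]) = 7.6
S (sum of others) = 11.9 - 7.6 = 4.3
min_reach = max(0, 7.6 - 4.3) = max(0, 3.3) = 3.3

Answer: 3.3000 11.9000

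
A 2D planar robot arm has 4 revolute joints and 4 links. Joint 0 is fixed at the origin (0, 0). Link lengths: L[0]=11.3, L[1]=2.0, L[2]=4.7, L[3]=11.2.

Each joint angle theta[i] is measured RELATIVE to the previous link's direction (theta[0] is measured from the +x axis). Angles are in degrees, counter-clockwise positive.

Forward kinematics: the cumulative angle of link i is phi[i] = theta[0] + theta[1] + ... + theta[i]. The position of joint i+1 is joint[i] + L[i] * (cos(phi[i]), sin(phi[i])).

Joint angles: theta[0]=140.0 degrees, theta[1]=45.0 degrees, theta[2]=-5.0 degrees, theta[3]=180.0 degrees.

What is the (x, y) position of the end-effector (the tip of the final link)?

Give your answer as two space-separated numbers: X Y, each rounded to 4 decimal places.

Answer: -4.1487 7.0892

Derivation:
joint[0] = (0.0000, 0.0000)  (base)
link 0: phi[0] = 140 = 140 deg
  cos(140 deg) = -0.7660, sin(140 deg) = 0.6428
  joint[1] = (0.0000, 0.0000) + 11.3 * (-0.7660, 0.6428) = (0.0000 + -8.6563, 0.0000 + 7.2635) = (-8.6563, 7.2635)
link 1: phi[1] = 140 + 45 = 185 deg
  cos(185 deg) = -0.9962, sin(185 deg) = -0.0872
  joint[2] = (-8.6563, 7.2635) + 2 * (-0.9962, -0.0872) = (-8.6563 + -1.9924, 7.2635 + -0.1743) = (-10.6487, 7.0892)
link 2: phi[2] = 140 + 45 + -5 = 180 deg
  cos(180 deg) = -1.0000, sin(180 deg) = 0.0000
  joint[3] = (-10.6487, 7.0892) + 4.7 * (-1.0000, 0.0000) = (-10.6487 + -4.7000, 7.0892 + 0.0000) = (-15.3487, 7.0892)
link 3: phi[3] = 140 + 45 + -5 + 180 = 360 deg
  cos(360 deg) = 1.0000, sin(360 deg) = -0.0000
  joint[4] = (-15.3487, 7.0892) + 11.2 * (1.0000, -0.0000) = (-15.3487 + 11.2000, 7.0892 + -0.0000) = (-4.1487, 7.0892)
End effector: (-4.1487, 7.0892)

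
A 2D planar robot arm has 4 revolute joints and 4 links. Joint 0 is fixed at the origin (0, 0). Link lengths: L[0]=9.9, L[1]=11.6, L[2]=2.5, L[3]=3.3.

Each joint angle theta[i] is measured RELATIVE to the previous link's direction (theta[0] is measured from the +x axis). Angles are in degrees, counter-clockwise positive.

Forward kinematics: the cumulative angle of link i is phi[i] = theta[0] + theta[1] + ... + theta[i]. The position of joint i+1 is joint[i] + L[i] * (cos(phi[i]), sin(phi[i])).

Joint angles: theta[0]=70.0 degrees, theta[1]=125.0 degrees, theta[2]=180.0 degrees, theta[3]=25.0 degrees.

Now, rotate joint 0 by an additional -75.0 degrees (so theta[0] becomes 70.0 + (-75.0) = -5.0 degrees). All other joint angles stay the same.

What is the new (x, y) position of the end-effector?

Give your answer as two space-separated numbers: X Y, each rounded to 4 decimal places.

joint[0] = (0.0000, 0.0000)  (base)
link 0: phi[0] = -5 = -5 deg
  cos(-5 deg) = 0.9962, sin(-5 deg) = -0.0872
  joint[1] = (0.0000, 0.0000) + 9.9 * (0.9962, -0.0872) = (0.0000 + 9.8623, 0.0000 + -0.8628) = (9.8623, -0.8628)
link 1: phi[1] = -5 + 125 = 120 deg
  cos(120 deg) = -0.5000, sin(120 deg) = 0.8660
  joint[2] = (9.8623, -0.8628) + 11.6 * (-0.5000, 0.8660) = (9.8623 + -5.8000, -0.8628 + 10.0459) = (4.0623, 9.1831)
link 2: phi[2] = -5 + 125 + 180 = 300 deg
  cos(300 deg) = 0.5000, sin(300 deg) = -0.8660
  joint[3] = (4.0623, 9.1831) + 2.5 * (0.5000, -0.8660) = (4.0623 + 1.2500, 9.1831 + -2.1651) = (5.3123, 7.0180)
link 3: phi[3] = -5 + 125 + 180 + 25 = 325 deg
  cos(325 deg) = 0.8192, sin(325 deg) = -0.5736
  joint[4] = (5.3123, 7.0180) + 3.3 * (0.8192, -0.5736) = (5.3123 + 2.7032, 7.0180 + -1.8928) = (8.0155, 5.1252)
End effector: (8.0155, 5.1252)

Answer: 8.0155 5.1252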